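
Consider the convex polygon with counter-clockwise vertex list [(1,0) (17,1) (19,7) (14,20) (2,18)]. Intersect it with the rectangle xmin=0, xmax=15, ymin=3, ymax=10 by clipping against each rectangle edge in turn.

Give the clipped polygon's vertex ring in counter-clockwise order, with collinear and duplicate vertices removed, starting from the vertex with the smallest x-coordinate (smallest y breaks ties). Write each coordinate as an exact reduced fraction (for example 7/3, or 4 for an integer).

Clipped polygon: [(7/6,3) (15,3) (15,10) (14/9,10)]

1. After x ≥ 0: [(1,0) (17,1) (19,7) (14,20) (2,18)]
2. After x ≤ 15: [(1,0) (15,7/8) (15,87/5) (14,20) (2,18)]
3. After y ≥ 3: [(7/6,3) (15,3) (15,87/5) (14,20) (2,18)]
4. After y ≤ 10: [(14/9,10) (7/6,3) (15,3) (15,10)]
5. Canonical ring: [(7/6,3) (15,3) (15,10) (14/9,10)]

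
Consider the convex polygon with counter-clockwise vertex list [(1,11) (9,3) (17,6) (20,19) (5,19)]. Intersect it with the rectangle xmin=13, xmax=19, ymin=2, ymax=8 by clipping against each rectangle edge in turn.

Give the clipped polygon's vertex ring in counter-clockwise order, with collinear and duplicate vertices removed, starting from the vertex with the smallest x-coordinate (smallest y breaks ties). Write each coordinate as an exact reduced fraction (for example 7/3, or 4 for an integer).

Clipped polygon: [(13,9/2) (17,6) (227/13,8) (13,8)]

1. After x ≥ 13: [(13,9/2) (17,6) (20,19) (13,19)]
2. After x ≤ 19: [(13,9/2) (17,6) (19,44/3) (19,19) (13,19)]
3. After y ≥ 2: [(13,9/2) (17,6) (19,44/3) (19,19) (13,19)]
4. After y ≤ 8: [(13,8) (13,9/2) (17,6) (227/13,8)]
5. Canonical ring: [(13,9/2) (17,6) (227/13,8) (13,8)]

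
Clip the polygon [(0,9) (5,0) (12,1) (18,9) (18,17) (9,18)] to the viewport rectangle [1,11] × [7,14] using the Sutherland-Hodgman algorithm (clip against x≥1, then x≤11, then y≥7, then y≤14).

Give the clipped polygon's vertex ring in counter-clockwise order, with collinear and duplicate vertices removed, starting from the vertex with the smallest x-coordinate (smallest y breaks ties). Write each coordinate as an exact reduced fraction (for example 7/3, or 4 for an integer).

Clipped polygon: [(1,36/5) (10/9,7) (11,7) (11,14) (5,14) (1,10)]

1. After x ≥ 1: [(1,10) (1,36/5) (5,0) (12,1) (18,9) (18,17) (9,18)]
2. After x ≤ 11: [(1,10) (1,36/5) (5,0) (11,6/7) (11,160/9) (9,18)]
3. After y ≥ 7: [(1,10) (1,36/5) (10/9,7) (11,7) (11,160/9) (9,18)]
4. After y ≤ 14: [(5,14) (1,10) (1,36/5) (10/9,7) (11,7) (11,14)]
5. Canonical ring: [(1,36/5) (10/9,7) (11,7) (11,14) (5,14) (1,10)]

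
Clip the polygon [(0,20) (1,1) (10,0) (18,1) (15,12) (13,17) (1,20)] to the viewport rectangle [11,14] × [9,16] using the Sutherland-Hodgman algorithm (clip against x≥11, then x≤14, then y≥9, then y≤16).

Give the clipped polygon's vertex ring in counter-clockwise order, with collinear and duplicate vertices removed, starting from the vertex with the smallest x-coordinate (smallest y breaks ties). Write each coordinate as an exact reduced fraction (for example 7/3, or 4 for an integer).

Clipped polygon: [(11,9) (14,9) (14,29/2) (67/5,16) (11,16)]

1. After x ≥ 11: [(11,1/8) (18,1) (15,12) (13,17) (11,35/2)]
2. After x ≤ 14: [(11,1/8) (14,1/2) (14,29/2) (13,17) (11,35/2)]
3. After y ≥ 9: [(11,9) (14,9) (14,29/2) (13,17) (11,35/2)]
4. After y ≤ 16: [(11,16) (11,9) (14,9) (14,29/2) (67/5,16)]
5. Canonical ring: [(11,9) (14,9) (14,29/2) (67/5,16) (11,16)]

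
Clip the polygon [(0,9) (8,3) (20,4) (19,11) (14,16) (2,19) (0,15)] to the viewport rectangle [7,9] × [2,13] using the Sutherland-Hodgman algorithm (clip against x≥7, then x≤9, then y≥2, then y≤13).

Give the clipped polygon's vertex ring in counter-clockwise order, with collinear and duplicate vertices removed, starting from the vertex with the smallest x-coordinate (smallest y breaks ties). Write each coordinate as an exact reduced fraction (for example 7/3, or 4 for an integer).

1. After x ≥ 7: [(7,15/4) (8,3) (20,4) (19,11) (14,16) (7,71/4)]
2. After x ≤ 9: [(7,15/4) (8,3) (9,37/12) (9,69/4) (7,71/4)]
3. After y ≥ 2: [(7,15/4) (8,3) (9,37/12) (9,69/4) (7,71/4)]
4. After y ≤ 13: [(7,13) (7,15/4) (8,3) (9,37/12) (9,13)]
5. Canonical ring: [(7,15/4) (8,3) (9,37/12) (9,13) (7,13)]

Clipped polygon: [(7,15/4) (8,3) (9,37/12) (9,13) (7,13)]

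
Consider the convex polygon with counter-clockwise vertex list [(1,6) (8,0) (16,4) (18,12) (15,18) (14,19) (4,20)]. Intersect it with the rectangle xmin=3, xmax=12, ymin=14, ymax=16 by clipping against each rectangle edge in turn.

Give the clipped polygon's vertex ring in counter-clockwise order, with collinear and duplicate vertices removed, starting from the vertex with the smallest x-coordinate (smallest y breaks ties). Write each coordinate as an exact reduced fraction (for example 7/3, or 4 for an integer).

1. After x ≥ 3: [(3,46/3) (3,30/7) (8,0) (16,4) (18,12) (15,18) (14,19) (4,20)]
2. After x ≤ 12: [(3,46/3) (3,30/7) (8,0) (12,2) (12,96/5) (4,20)]
3. After y ≥ 14: [(3,46/3) (3,14) (12,14) (12,96/5) (4,20)]
4. After y ≤ 16: [(22/7,16) (3,46/3) (3,14) (12,14) (12,16)]
5. Canonical ring: [(3,14) (12,14) (12,16) (22/7,16) (3,46/3)]

Clipped polygon: [(3,14) (12,14) (12,16) (22/7,16) (3,46/3)]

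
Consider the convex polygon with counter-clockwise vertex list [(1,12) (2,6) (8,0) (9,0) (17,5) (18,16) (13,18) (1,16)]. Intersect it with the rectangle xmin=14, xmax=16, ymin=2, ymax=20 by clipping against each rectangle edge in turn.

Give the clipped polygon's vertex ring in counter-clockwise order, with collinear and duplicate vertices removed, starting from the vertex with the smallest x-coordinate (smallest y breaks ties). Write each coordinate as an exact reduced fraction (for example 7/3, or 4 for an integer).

Clipped polygon: [(14,25/8) (16,35/8) (16,84/5) (14,88/5)]

1. After x ≥ 14: [(14,25/8) (17,5) (18,16) (14,88/5)]
2. After x ≤ 16: [(14,25/8) (16,35/8) (16,84/5) (14,88/5)]
3. After y ≥ 2: [(14,25/8) (16,35/8) (16,84/5) (14,88/5)]
4. After y ≤ 20: [(14,25/8) (16,35/8) (16,84/5) (14,88/5)]
5. Canonical ring: [(14,25/8) (16,35/8) (16,84/5) (14,88/5)]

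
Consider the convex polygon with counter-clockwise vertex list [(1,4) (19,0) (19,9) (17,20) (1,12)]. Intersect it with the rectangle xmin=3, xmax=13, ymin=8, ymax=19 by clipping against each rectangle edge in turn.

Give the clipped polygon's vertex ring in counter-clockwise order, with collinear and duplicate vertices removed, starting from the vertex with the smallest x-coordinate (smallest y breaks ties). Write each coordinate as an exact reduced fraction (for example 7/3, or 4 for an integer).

1. After x ≥ 3: [(3,32/9) (19,0) (19,9) (17,20) (3,13)]
2. After x ≤ 13: [(3,32/9) (13,4/3) (13,18) (3,13)]
3. After y ≥ 8: [(3,8) (13,8) (13,18) (3,13)]
4. After y ≤ 19: [(3,8) (13,8) (13,18) (3,13)]
5. Canonical ring: [(3,8) (13,8) (13,18) (3,13)]

Clipped polygon: [(3,8) (13,8) (13,18) (3,13)]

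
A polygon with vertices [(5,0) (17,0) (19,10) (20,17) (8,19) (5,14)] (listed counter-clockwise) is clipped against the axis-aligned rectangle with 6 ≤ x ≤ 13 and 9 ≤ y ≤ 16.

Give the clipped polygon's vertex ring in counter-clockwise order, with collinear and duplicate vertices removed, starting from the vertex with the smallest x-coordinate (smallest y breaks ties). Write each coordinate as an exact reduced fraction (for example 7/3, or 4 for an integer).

1. After x ≥ 6: [(6,0) (17,0) (19,10) (20,17) (8,19) (6,47/3)]
2. After x ≤ 13: [(6,0) (13,0) (13,109/6) (8,19) (6,47/3)]
3. After y ≥ 9: [(6,9) (13,9) (13,109/6) (8,19) (6,47/3)]
4. After y ≤ 16: [(6,9) (13,9) (13,16) (31/5,16) (6,47/3)]
5. Canonical ring: [(6,9) (13,9) (13,16) (31/5,16) (6,47/3)]

Clipped polygon: [(6,9) (13,9) (13,16) (31/5,16) (6,47/3)]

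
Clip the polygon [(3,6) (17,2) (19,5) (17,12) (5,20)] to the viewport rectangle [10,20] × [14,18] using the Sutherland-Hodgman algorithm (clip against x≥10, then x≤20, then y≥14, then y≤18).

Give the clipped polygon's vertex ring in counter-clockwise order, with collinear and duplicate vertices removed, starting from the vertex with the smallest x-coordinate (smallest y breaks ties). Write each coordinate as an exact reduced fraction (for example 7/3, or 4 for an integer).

1. After x ≥ 10: [(10,4) (17,2) (19,5) (17,12) (10,50/3)]
2. After x ≤ 20: [(10,4) (17,2) (19,5) (17,12) (10,50/3)]
3. After y ≥ 14: [(10,14) (14,14) (10,50/3)]
4. After y ≤ 18: [(10,14) (14,14) (10,50/3)]
5. Canonical ring: [(10,14) (14,14) (10,50/3)]

Clipped polygon: [(10,14) (14,14) (10,50/3)]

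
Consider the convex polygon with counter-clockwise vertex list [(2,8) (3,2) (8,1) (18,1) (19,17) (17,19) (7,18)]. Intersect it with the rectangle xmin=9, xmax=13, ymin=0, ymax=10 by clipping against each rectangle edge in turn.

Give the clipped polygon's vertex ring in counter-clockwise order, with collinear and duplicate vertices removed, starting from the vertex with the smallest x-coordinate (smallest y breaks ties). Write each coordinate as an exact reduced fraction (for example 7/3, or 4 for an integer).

Clipped polygon: [(9,1) (13,1) (13,10) (9,10)]

1. After x ≥ 9: [(9,1) (18,1) (19,17) (17,19) (9,91/5)]
2. After x ≤ 13: [(9,1) (13,1) (13,93/5) (9,91/5)]
3. After y ≥ 0: [(9,1) (13,1) (13,93/5) (9,91/5)]
4. After y ≤ 10: [(9,10) (9,1) (13,1) (13,10)]
5. Canonical ring: [(9,1) (13,1) (13,10) (9,10)]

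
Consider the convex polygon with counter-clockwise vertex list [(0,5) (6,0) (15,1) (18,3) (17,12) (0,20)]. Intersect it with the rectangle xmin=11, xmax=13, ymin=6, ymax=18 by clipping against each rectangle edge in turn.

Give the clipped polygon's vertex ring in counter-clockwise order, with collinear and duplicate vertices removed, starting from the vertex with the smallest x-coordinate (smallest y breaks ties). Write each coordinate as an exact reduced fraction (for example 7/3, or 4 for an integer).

1. After x ≥ 11: [(11,5/9) (15,1) (18,3) (17,12) (11,252/17)]
2. After x ≤ 13: [(11,5/9) (13,7/9) (13,236/17) (11,252/17)]
3. After y ≥ 6: [(11,6) (13,6) (13,236/17) (11,252/17)]
4. After y ≤ 18: [(11,6) (13,6) (13,236/17) (11,252/17)]
5. Canonical ring: [(11,6) (13,6) (13,236/17) (11,252/17)]

Clipped polygon: [(11,6) (13,6) (13,236/17) (11,252/17)]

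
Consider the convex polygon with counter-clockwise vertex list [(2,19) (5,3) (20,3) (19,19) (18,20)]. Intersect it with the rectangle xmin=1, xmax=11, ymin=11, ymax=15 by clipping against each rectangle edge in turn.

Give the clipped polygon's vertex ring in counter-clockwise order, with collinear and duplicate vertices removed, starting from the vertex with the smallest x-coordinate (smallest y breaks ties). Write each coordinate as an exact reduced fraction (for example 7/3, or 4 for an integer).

Clipped polygon: [(11/4,15) (7/2,11) (11,11) (11,15)]

1. After x ≥ 1: [(2,19) (5,3) (20,3) (19,19) (18,20)]
2. After x ≤ 11: [(11,313/16) (2,19) (5,3) (11,3)]
3. After y ≥ 11: [(11,11) (11,313/16) (2,19) (7/2,11)]
4. After y ≤ 15: [(11,11) (11,15) (11/4,15) (7/2,11)]
5. Canonical ring: [(11/4,15) (7/2,11) (11,11) (11,15)]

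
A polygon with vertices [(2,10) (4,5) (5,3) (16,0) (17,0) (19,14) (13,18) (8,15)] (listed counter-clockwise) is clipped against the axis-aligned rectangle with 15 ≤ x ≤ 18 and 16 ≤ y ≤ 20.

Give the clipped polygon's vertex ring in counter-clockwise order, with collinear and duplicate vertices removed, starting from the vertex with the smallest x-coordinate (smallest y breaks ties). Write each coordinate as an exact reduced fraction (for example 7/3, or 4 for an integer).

1. After x ≥ 15: [(15,3/11) (16,0) (17,0) (19,14) (15,50/3)]
2. After x ≤ 18: [(15,3/11) (16,0) (17,0) (18,7) (18,44/3) (15,50/3)]
3. After y ≥ 16: [(15,16) (16,16) (15,50/3)]
4. After y ≤ 20: [(15,16) (16,16) (15,50/3)]
5. Canonical ring: [(15,16) (16,16) (15,50/3)]

Clipped polygon: [(15,16) (16,16) (15,50/3)]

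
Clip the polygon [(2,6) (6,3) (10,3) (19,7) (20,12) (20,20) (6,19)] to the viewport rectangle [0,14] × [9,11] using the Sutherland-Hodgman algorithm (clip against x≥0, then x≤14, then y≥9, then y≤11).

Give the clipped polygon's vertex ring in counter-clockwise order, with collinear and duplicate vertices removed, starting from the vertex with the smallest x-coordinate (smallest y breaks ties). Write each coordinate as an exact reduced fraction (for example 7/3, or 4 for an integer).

Clipped polygon: [(38/13,9) (14,9) (14,11) (46/13,11)]

1. After x ≥ 0: [(2,6) (6,3) (10,3) (19,7) (20,12) (20,20) (6,19)]
2. After x ≤ 14: [(2,6) (6,3) (10,3) (14,43/9) (14,137/7) (6,19)]
3. After y ≥ 9: [(38/13,9) (14,9) (14,137/7) (6,19)]
4. After y ≤ 11: [(46/13,11) (38/13,9) (14,9) (14,11)]
5. Canonical ring: [(38/13,9) (14,9) (14,11) (46/13,11)]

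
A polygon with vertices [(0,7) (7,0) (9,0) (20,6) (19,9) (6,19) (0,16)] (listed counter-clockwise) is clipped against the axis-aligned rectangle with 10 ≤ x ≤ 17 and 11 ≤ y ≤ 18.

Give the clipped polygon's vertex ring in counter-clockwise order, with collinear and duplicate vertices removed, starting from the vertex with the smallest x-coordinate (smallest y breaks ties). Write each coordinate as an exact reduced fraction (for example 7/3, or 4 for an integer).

Clipped polygon: [(10,11) (82/5,11) (10,207/13)]

1. After x ≥ 10: [(10,6/11) (20,6) (19,9) (10,207/13)]
2. After x ≤ 17: [(10,6/11) (17,48/11) (17,137/13) (10,207/13)]
3. After y ≥ 11: [(10,11) (82/5,11) (10,207/13)]
4. After y ≤ 18: [(10,11) (82/5,11) (10,207/13)]
5. Canonical ring: [(10,11) (82/5,11) (10,207/13)]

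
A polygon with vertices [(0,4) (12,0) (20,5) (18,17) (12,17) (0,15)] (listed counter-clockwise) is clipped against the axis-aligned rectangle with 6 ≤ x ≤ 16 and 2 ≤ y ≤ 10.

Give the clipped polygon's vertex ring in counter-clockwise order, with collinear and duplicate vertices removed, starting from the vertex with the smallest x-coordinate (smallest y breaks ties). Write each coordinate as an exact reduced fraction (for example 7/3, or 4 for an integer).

Clipped polygon: [(6,2) (76/5,2) (16,5/2) (16,10) (6,10)]

1. After x ≥ 6: [(6,2) (12,0) (20,5) (18,17) (12,17) (6,16)]
2. After x ≤ 16: [(6,2) (12,0) (16,5/2) (16,17) (12,17) (6,16)]
3. After y ≥ 2: [(6,2) (6,2) (76/5,2) (16,5/2) (16,17) (12,17) (6,16)]
4. After y ≤ 10: [(6,10) (6,2) (6,2) (76/5,2) (16,5/2) (16,10)]
5. Canonical ring: [(6,2) (76/5,2) (16,5/2) (16,10) (6,10)]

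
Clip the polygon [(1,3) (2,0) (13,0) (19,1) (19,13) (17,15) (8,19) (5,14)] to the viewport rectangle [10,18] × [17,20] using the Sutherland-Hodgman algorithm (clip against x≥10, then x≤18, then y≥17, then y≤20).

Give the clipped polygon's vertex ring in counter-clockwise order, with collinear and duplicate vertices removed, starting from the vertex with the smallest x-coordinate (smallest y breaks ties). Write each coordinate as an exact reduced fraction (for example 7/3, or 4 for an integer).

1. After x ≥ 10: [(10,0) (13,0) (19,1) (19,13) (17,15) (10,163/9)]
2. After x ≤ 18: [(10,0) (13,0) (18,5/6) (18,14) (17,15) (10,163/9)]
3. After y ≥ 17: [(10,17) (25/2,17) (10,163/9)]
4. After y ≤ 20: [(10,17) (25/2,17) (10,163/9)]
5. Canonical ring: [(10,17) (25/2,17) (10,163/9)]

Clipped polygon: [(10,17) (25/2,17) (10,163/9)]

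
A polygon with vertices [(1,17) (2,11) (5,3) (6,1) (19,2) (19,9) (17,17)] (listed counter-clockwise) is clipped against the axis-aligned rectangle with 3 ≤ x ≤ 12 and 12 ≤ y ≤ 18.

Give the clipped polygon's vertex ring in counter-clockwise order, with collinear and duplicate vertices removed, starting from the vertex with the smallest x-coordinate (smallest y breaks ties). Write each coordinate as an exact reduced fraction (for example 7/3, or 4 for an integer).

Clipped polygon: [(3,12) (12,12) (12,17) (3,17)]

1. After x ≥ 3: [(3,17) (3,25/3) (5,3) (6,1) (19,2) (19,9) (17,17)]
2. After x ≤ 12: [(12,17) (3,17) (3,25/3) (5,3) (6,1) (12,19/13)]
3. After y ≥ 12: [(12,12) (12,17) (3,17) (3,12)]
4. After y ≤ 18: [(12,12) (12,17) (3,17) (3,12)]
5. Canonical ring: [(3,12) (12,12) (12,17) (3,17)]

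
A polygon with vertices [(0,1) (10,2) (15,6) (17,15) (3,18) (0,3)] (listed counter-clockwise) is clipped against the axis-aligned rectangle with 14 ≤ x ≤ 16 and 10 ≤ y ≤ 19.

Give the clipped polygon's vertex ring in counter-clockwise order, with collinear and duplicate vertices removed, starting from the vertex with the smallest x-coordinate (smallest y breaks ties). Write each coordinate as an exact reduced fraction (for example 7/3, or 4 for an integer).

1. After x ≥ 14: [(14,26/5) (15,6) (17,15) (14,219/14)]
2. After x ≤ 16: [(14,26/5) (15,6) (16,21/2) (16,213/14) (14,219/14)]
3. After y ≥ 10: [(14,10) (143/9,10) (16,21/2) (16,213/14) (14,219/14)]
4. After y ≤ 19: [(14,10) (143/9,10) (16,21/2) (16,213/14) (14,219/14)]
5. Canonical ring: [(14,10) (143/9,10) (16,21/2) (16,213/14) (14,219/14)]

Clipped polygon: [(14,10) (143/9,10) (16,21/2) (16,213/14) (14,219/14)]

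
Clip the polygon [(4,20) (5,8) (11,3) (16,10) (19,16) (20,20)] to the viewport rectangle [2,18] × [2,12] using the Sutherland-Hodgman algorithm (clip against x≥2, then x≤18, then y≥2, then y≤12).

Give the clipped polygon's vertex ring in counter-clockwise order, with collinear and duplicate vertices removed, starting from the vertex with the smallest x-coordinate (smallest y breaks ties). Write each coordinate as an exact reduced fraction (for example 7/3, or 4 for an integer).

1. After x ≥ 2: [(4,20) (5,8) (11,3) (16,10) (19,16) (20,20)]
2. After x ≤ 18: [(18,20) (4,20) (5,8) (11,3) (16,10) (18,14)]
3. After y ≥ 2: [(18,20) (4,20) (5,8) (11,3) (16,10) (18,14)]
4. After y ≤ 12: [(14/3,12) (5,8) (11,3) (16,10) (17,12)]
5. Canonical ring: [(14/3,12) (5,8) (11,3) (16,10) (17,12)]

Clipped polygon: [(14/3,12) (5,8) (11,3) (16,10) (17,12)]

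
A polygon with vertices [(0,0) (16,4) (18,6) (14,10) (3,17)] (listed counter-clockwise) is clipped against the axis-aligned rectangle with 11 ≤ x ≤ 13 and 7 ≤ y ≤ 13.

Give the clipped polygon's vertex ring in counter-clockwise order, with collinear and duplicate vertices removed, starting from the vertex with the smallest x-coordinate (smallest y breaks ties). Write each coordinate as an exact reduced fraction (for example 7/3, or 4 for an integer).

1. After x ≥ 11: [(11,11/4) (16,4) (18,6) (14,10) (11,131/11)]
2. After x ≤ 13: [(11,11/4) (13,13/4) (13,117/11) (11,131/11)]
3. After y ≥ 7: [(11,7) (13,7) (13,117/11) (11,131/11)]
4. After y ≤ 13: [(11,7) (13,7) (13,117/11) (11,131/11)]
5. Canonical ring: [(11,7) (13,7) (13,117/11) (11,131/11)]

Clipped polygon: [(11,7) (13,7) (13,117/11) (11,131/11)]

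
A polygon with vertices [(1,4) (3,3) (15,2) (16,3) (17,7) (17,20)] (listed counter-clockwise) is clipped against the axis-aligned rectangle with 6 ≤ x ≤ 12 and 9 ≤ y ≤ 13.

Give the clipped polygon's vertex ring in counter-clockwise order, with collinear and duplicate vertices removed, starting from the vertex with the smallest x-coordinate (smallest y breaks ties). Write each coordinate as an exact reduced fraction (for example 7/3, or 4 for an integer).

1. After x ≥ 6: [(6,9) (6,11/4) (15,2) (16,3) (17,7) (17,20)]
2. After x ≤ 12: [(12,15) (6,9) (6,11/4) (12,9/4)]
3. After y ≥ 9: [(12,9) (12,15) (6,9) (6,9)]
4. After y ≤ 13: [(12,9) (12,13) (10,13) (6,9) (6,9)]
5. Canonical ring: [(6,9) (12,9) (12,13) (10,13)]

Clipped polygon: [(6,9) (12,9) (12,13) (10,13)]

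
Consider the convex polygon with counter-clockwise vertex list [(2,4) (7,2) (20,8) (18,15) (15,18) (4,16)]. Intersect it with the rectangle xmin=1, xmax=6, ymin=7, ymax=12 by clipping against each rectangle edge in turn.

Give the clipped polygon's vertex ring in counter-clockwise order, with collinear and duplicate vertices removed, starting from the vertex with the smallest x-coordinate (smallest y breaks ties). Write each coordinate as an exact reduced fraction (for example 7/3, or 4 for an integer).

1. After x ≥ 1: [(2,4) (7,2) (20,8) (18,15) (15,18) (4,16)]
2. After x ≤ 6: [(2,4) (6,12/5) (6,180/11) (4,16)]
3. After y ≥ 7: [(5/2,7) (6,7) (6,180/11) (4,16)]
4. After y ≤ 12: [(10/3,12) (5/2,7) (6,7) (6,12)]
5. Canonical ring: [(5/2,7) (6,7) (6,12) (10/3,12)]

Clipped polygon: [(5/2,7) (6,7) (6,12) (10/3,12)]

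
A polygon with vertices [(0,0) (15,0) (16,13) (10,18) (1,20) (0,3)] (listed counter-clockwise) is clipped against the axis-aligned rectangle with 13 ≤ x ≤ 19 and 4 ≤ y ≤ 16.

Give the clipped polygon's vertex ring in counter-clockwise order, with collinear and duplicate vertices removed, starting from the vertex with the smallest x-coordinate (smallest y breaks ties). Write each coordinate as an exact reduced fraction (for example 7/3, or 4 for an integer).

1. After x ≥ 13: [(13,0) (15,0) (16,13) (13,31/2)]
2. After x ≤ 19: [(13,0) (15,0) (16,13) (13,31/2)]
3. After y ≥ 4: [(13,4) (199/13,4) (16,13) (13,31/2)]
4. After y ≤ 16: [(13,4) (199/13,4) (16,13) (13,31/2)]
5. Canonical ring: [(13,4) (199/13,4) (16,13) (13,31/2)]

Clipped polygon: [(13,4) (199/13,4) (16,13) (13,31/2)]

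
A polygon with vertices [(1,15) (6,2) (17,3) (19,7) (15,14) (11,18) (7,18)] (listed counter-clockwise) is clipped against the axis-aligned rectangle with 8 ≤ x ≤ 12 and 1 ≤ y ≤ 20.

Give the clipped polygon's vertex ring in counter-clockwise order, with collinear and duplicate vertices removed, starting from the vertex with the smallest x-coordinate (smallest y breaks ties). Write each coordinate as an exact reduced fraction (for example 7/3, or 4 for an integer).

1. After x ≥ 8: [(8,24/11) (17,3) (19,7) (15,14) (11,18) (8,18)]
2. After x ≤ 12: [(8,24/11) (12,28/11) (12,17) (11,18) (8,18)]
3. After y ≥ 1: [(8,24/11) (12,28/11) (12,17) (11,18) (8,18)]
4. After y ≤ 20: [(8,24/11) (12,28/11) (12,17) (11,18) (8,18)]
5. Canonical ring: [(8,24/11) (12,28/11) (12,17) (11,18) (8,18)]

Clipped polygon: [(8,24/11) (12,28/11) (12,17) (11,18) (8,18)]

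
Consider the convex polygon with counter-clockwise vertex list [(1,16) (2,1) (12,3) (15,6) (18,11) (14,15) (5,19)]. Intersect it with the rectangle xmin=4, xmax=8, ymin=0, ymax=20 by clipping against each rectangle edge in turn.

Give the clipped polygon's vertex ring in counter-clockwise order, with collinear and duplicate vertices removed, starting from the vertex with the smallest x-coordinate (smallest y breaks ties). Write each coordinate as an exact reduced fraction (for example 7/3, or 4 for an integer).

Clipped polygon: [(4,7/5) (8,11/5) (8,53/3) (5,19) (4,73/4)]

1. After x ≥ 4: [(4,73/4) (4,7/5) (12,3) (15,6) (18,11) (14,15) (5,19)]
2. After x ≤ 8: [(4,73/4) (4,7/5) (8,11/5) (8,53/3) (5,19)]
3. After y ≥ 0: [(4,73/4) (4,7/5) (8,11/5) (8,53/3) (5,19)]
4. After y ≤ 20: [(4,73/4) (4,7/5) (8,11/5) (8,53/3) (5,19)]
5. Canonical ring: [(4,7/5) (8,11/5) (8,53/3) (5,19) (4,73/4)]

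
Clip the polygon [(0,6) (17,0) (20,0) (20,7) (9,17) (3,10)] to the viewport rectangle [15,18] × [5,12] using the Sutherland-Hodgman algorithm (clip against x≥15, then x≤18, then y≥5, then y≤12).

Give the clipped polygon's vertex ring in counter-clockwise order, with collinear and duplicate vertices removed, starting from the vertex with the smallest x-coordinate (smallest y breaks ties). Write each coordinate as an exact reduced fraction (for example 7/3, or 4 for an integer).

1. After x ≥ 15: [(15,12/17) (17,0) (20,0) (20,7) (15,127/11)]
2. After x ≤ 18: [(15,12/17) (17,0) (18,0) (18,97/11) (15,127/11)]
3. After y ≥ 5: [(15,5) (18,5) (18,97/11) (15,127/11)]
4. After y ≤ 12: [(15,5) (18,5) (18,97/11) (15,127/11)]
5. Canonical ring: [(15,5) (18,5) (18,97/11) (15,127/11)]

Clipped polygon: [(15,5) (18,5) (18,97/11) (15,127/11)]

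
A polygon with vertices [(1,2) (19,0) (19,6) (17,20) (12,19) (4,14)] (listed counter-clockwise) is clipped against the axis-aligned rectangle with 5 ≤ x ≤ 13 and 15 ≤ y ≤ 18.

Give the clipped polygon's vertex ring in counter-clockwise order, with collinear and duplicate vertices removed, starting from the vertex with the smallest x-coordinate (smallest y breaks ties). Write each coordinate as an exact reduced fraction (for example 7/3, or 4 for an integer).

Clipped polygon: [(28/5,15) (13,15) (13,18) (52/5,18)]

1. After x ≥ 5: [(5,14/9) (19,0) (19,6) (17,20) (12,19) (5,117/8)]
2. After x ≤ 13: [(5,14/9) (13,2/3) (13,96/5) (12,19) (5,117/8)]
3. After y ≥ 15: [(13,15) (13,96/5) (12,19) (28/5,15)]
4. After y ≤ 18: [(13,15) (13,18) (52/5,18) (28/5,15)]
5. Canonical ring: [(28/5,15) (13,15) (13,18) (52/5,18)]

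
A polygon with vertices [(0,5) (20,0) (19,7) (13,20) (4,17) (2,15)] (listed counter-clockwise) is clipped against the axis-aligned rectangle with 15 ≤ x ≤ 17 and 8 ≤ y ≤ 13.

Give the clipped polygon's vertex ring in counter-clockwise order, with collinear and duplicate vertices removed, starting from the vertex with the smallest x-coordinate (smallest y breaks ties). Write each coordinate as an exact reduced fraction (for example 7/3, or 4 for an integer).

1. After x ≥ 15: [(15,5/4) (20,0) (19,7) (15,47/3)]
2. After x ≤ 17: [(15,5/4) (17,3/4) (17,34/3) (15,47/3)]
3. After y ≥ 8: [(15,8) (17,8) (17,34/3) (15,47/3)]
4. After y ≤ 13: [(15,13) (15,8) (17,8) (17,34/3) (211/13,13)]
5. Canonical ring: [(15,8) (17,8) (17,34/3) (211/13,13) (15,13)]

Clipped polygon: [(15,8) (17,8) (17,34/3) (211/13,13) (15,13)]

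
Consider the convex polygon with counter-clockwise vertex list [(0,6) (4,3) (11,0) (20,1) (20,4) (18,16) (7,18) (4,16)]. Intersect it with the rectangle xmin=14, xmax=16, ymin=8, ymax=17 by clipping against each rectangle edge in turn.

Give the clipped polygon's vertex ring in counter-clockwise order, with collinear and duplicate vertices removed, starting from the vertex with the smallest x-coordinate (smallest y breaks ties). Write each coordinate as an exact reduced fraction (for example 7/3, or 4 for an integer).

1. After x ≥ 14: [(14,1/3) (20,1) (20,4) (18,16) (14,184/11)]
2. After x ≤ 16: [(14,1/3) (16,5/9) (16,180/11) (14,184/11)]
3. After y ≥ 8: [(14,8) (16,8) (16,180/11) (14,184/11)]
4. After y ≤ 17: [(14,8) (16,8) (16,180/11) (14,184/11)]
5. Canonical ring: [(14,8) (16,8) (16,180/11) (14,184/11)]

Clipped polygon: [(14,8) (16,8) (16,180/11) (14,184/11)]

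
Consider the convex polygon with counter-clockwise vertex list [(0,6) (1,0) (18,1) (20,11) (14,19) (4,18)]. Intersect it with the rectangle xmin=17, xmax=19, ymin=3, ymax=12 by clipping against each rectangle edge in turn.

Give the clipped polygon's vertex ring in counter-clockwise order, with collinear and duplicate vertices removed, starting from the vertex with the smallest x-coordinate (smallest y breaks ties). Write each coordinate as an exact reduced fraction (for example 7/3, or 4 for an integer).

Clipped polygon: [(17,3) (92/5,3) (19,6) (19,12) (17,12)]

1. After x ≥ 17: [(17,16/17) (18,1) (20,11) (17,15)]
2. After x ≤ 19: [(17,16/17) (18,1) (19,6) (19,37/3) (17,15)]
3. After y ≥ 3: [(17,3) (92/5,3) (19,6) (19,37/3) (17,15)]
4. After y ≤ 12: [(17,12) (17,3) (92/5,3) (19,6) (19,12)]
5. Canonical ring: [(17,3) (92/5,3) (19,6) (19,12) (17,12)]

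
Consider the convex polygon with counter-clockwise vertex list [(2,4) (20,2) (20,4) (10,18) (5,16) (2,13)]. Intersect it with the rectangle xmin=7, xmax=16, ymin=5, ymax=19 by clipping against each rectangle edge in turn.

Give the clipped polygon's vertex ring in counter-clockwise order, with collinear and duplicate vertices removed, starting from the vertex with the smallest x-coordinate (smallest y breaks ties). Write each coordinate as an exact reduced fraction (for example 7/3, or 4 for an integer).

Clipped polygon: [(7,5) (16,5) (16,48/5) (10,18) (7,84/5)]

1. After x ≥ 7: [(7,31/9) (20,2) (20,4) (10,18) (7,84/5)]
2. After x ≤ 16: [(7,31/9) (16,22/9) (16,48/5) (10,18) (7,84/5)]
3. After y ≥ 5: [(7,5) (16,5) (16,48/5) (10,18) (7,84/5)]
4. After y ≤ 19: [(7,5) (16,5) (16,48/5) (10,18) (7,84/5)]
5. Canonical ring: [(7,5) (16,5) (16,48/5) (10,18) (7,84/5)]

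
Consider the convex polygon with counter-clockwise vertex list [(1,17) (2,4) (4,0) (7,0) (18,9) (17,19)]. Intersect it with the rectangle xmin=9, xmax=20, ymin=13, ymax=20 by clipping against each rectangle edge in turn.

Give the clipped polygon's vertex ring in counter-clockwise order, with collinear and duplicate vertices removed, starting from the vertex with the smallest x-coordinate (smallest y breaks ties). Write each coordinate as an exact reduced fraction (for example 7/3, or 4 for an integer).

Clipped polygon: [(9,13) (88/5,13) (17,19) (9,18)]

1. After x ≥ 9: [(9,18) (9,18/11) (18,9) (17,19)]
2. After x ≤ 20: [(9,18) (9,18/11) (18,9) (17,19)]
3. After y ≥ 13: [(9,18) (9,13) (88/5,13) (17,19)]
4. After y ≤ 20: [(9,18) (9,13) (88/5,13) (17,19)]
5. Canonical ring: [(9,13) (88/5,13) (17,19) (9,18)]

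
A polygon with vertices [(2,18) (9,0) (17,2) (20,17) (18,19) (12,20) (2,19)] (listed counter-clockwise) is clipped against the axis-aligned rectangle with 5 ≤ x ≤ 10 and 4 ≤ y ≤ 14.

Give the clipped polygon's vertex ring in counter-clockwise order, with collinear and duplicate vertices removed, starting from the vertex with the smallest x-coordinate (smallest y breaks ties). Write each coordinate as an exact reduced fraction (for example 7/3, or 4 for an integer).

Clipped polygon: [(5,72/7) (67/9,4) (10,4) (10,14) (5,14)]

1. After x ≥ 5: [(5,72/7) (9,0) (17,2) (20,17) (18,19) (12,20) (5,193/10)]
2. After x ≤ 10: [(5,72/7) (9,0) (10,1/4) (10,99/5) (5,193/10)]
3. After y ≥ 4: [(5,72/7) (67/9,4) (10,4) (10,99/5) (5,193/10)]
4. After y ≤ 14: [(5,14) (5,72/7) (67/9,4) (10,4) (10,14)]
5. Canonical ring: [(5,72/7) (67/9,4) (10,4) (10,14) (5,14)]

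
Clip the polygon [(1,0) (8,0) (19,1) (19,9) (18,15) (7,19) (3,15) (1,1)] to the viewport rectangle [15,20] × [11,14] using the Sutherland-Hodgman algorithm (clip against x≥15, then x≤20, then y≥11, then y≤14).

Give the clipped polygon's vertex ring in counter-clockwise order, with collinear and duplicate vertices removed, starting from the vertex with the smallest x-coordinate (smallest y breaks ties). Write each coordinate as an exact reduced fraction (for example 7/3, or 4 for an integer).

Clipped polygon: [(15,11) (56/3,11) (109/6,14) (15,14)]

1. After x ≥ 15: [(15,7/11) (19,1) (19,9) (18,15) (15,177/11)]
2. After x ≤ 20: [(15,7/11) (19,1) (19,9) (18,15) (15,177/11)]
3. After y ≥ 11: [(15,11) (56/3,11) (18,15) (15,177/11)]
4. After y ≤ 14: [(15,14) (15,11) (56/3,11) (109/6,14)]
5. Canonical ring: [(15,11) (56/3,11) (109/6,14) (15,14)]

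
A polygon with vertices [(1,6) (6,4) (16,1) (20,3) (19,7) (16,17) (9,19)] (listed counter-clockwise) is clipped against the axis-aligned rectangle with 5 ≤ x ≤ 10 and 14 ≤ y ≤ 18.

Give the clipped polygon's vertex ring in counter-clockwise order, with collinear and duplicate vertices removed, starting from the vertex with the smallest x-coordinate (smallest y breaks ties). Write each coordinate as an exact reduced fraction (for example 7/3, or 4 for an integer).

Clipped polygon: [(77/13,14) (10,14) (10,18) (109/13,18)]

1. After x ≥ 5: [(5,25/2) (5,22/5) (6,4) (16,1) (20,3) (19,7) (16,17) (9,19)]
2. After x ≤ 10: [(5,25/2) (5,22/5) (6,4) (10,14/5) (10,131/7) (9,19)]
3. After y ≥ 14: [(77/13,14) (10,14) (10,131/7) (9,19)]
4. After y ≤ 18: [(109/13,18) (77/13,14) (10,14) (10,18)]
5. Canonical ring: [(77/13,14) (10,14) (10,18) (109/13,18)]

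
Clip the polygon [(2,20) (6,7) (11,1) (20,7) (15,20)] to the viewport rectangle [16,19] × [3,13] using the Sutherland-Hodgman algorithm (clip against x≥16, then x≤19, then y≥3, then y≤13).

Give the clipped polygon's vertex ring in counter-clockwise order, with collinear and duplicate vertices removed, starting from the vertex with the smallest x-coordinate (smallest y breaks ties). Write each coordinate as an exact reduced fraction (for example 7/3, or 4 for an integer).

1. After x ≥ 16: [(16,13/3) (20,7) (16,87/5)]
2. After x ≤ 19: [(16,13/3) (19,19/3) (19,48/5) (16,87/5)]
3. After y ≥ 3: [(16,13/3) (19,19/3) (19,48/5) (16,87/5)]
4. After y ≤ 13: [(16,13) (16,13/3) (19,19/3) (19,48/5) (230/13,13)]
5. Canonical ring: [(16,13/3) (19,19/3) (19,48/5) (230/13,13) (16,13)]

Clipped polygon: [(16,13/3) (19,19/3) (19,48/5) (230/13,13) (16,13)]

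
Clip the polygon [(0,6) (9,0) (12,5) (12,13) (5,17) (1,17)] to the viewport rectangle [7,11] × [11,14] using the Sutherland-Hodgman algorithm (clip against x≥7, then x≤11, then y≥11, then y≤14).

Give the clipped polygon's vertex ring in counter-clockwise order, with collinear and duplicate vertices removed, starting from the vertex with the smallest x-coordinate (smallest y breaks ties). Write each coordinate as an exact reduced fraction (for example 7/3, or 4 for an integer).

Clipped polygon: [(7,11) (11,11) (11,95/7) (41/4,14) (7,14)]

1. After x ≥ 7: [(7,4/3) (9,0) (12,5) (12,13) (7,111/7)]
2. After x ≤ 11: [(7,4/3) (9,0) (11,10/3) (11,95/7) (7,111/7)]
3. After y ≥ 11: [(7,11) (11,11) (11,95/7) (7,111/7)]
4. After y ≤ 14: [(7,14) (7,11) (11,11) (11,95/7) (41/4,14)]
5. Canonical ring: [(7,11) (11,11) (11,95/7) (41/4,14) (7,14)]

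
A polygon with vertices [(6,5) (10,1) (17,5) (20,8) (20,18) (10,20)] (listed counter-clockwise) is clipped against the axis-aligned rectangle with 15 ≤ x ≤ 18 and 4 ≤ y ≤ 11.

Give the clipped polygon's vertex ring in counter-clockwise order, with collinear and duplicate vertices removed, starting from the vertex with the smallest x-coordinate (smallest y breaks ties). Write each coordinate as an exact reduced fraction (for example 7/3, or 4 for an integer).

Clipped polygon: [(15,4) (61/4,4) (17,5) (18,6) (18,11) (15,11)]

1. After x ≥ 15: [(15,27/7) (17,5) (20,8) (20,18) (15,19)]
2. After x ≤ 18: [(15,27/7) (17,5) (18,6) (18,92/5) (15,19)]
3. After y ≥ 4: [(15,4) (61/4,4) (17,5) (18,6) (18,92/5) (15,19)]
4. After y ≤ 11: [(15,11) (15,4) (61/4,4) (17,5) (18,6) (18,11)]
5. Canonical ring: [(15,4) (61/4,4) (17,5) (18,6) (18,11) (15,11)]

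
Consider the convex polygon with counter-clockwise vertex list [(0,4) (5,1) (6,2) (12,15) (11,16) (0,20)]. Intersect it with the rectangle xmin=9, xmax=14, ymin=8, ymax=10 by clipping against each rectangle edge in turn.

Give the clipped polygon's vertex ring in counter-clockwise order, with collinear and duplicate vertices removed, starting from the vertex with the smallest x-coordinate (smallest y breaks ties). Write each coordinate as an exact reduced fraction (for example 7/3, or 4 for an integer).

Clipped polygon: [(9,17/2) (126/13,10) (9,10)]

1. After x ≥ 9: [(9,17/2) (12,15) (11,16) (9,184/11)]
2. After x ≤ 14: [(9,17/2) (12,15) (11,16) (9,184/11)]
3. After y ≥ 8: [(9,17/2) (12,15) (11,16) (9,184/11)]
4. After y ≤ 10: [(9,10) (9,17/2) (126/13,10)]
5. Canonical ring: [(9,17/2) (126/13,10) (9,10)]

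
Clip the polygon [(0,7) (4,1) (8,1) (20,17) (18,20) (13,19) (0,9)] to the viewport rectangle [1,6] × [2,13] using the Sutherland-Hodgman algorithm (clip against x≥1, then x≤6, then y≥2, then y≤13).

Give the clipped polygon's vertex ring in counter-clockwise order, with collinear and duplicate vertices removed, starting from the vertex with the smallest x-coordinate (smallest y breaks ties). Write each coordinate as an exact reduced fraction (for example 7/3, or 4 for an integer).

1. After x ≥ 1: [(1,11/2) (4,1) (8,1) (20,17) (18,20) (13,19) (1,127/13)]
2. After x ≤ 6: [(1,11/2) (4,1) (6,1) (6,177/13) (1,127/13)]
3. After y ≥ 2: [(1,11/2) (10/3,2) (6,2) (6,177/13) (1,127/13)]
4. After y ≤ 13: [(1,11/2) (10/3,2) (6,2) (6,13) (26/5,13) (1,127/13)]
5. Canonical ring: [(1,11/2) (10/3,2) (6,2) (6,13) (26/5,13) (1,127/13)]

Clipped polygon: [(1,11/2) (10/3,2) (6,2) (6,13) (26/5,13) (1,127/13)]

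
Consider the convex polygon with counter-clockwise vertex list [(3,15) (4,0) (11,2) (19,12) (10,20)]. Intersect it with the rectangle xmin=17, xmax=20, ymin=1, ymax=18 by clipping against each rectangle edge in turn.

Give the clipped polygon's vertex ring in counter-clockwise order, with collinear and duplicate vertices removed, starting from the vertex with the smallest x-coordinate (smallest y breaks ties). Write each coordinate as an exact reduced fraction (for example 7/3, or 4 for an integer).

Clipped polygon: [(17,19/2) (19,12) (17,124/9)]

1. After x ≥ 17: [(17,19/2) (19,12) (17,124/9)]
2. After x ≤ 20: [(17,19/2) (19,12) (17,124/9)]
3. After y ≥ 1: [(17,19/2) (19,12) (17,124/9)]
4. After y ≤ 18: [(17,19/2) (19,12) (17,124/9)]
5. Canonical ring: [(17,19/2) (19,12) (17,124/9)]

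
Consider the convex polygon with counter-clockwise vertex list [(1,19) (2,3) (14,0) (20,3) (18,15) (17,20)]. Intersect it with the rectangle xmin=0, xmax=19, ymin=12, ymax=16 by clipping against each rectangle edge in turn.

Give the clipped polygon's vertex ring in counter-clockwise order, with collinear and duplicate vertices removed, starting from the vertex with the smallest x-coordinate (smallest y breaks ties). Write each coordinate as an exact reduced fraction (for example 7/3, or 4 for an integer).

1. After x ≥ 0: [(1,19) (2,3) (14,0) (20,3) (18,15) (17,20)]
2. After x ≤ 19: [(1,19) (2,3) (14,0) (19,5/2) (19,9) (18,15) (17,20)]
3. After y ≥ 12: [(1,19) (23/16,12) (37/2,12) (18,15) (17,20)]
4. After y ≤ 16: [(19/16,16) (23/16,12) (37/2,12) (18,15) (89/5,16)]
5. Canonical ring: [(19/16,16) (23/16,12) (37/2,12) (18,15) (89/5,16)]

Clipped polygon: [(19/16,16) (23/16,12) (37/2,12) (18,15) (89/5,16)]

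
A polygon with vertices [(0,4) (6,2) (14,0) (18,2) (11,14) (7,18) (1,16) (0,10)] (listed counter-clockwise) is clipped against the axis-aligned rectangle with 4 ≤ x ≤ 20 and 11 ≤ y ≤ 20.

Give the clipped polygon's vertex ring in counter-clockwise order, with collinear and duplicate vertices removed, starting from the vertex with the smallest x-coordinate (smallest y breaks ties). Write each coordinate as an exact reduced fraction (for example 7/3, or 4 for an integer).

Clipped polygon: [(4,11) (51/4,11) (11,14) (7,18) (4,17)]

1. After x ≥ 4: [(4,8/3) (6,2) (14,0) (18,2) (11,14) (7,18) (4,17)]
2. After x ≤ 20: [(4,8/3) (6,2) (14,0) (18,2) (11,14) (7,18) (4,17)]
3. After y ≥ 11: [(4,11) (51/4,11) (11,14) (7,18) (4,17)]
4. After y ≤ 20: [(4,11) (51/4,11) (11,14) (7,18) (4,17)]
5. Canonical ring: [(4,11) (51/4,11) (11,14) (7,18) (4,17)]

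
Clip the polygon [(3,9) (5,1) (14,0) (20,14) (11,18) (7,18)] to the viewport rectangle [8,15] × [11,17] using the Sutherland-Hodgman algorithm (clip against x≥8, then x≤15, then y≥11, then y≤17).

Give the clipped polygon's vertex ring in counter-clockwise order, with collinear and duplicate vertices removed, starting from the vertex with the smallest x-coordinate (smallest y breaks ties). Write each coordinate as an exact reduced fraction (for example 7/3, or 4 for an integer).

1. After x ≥ 8: [(8,2/3) (14,0) (20,14) (11,18) (8,18)]
2. After x ≤ 15: [(8,2/3) (14,0) (15,7/3) (15,146/9) (11,18) (8,18)]
3. After y ≥ 11: [(8,11) (15,11) (15,146/9) (11,18) (8,18)]
4. After y ≤ 17: [(8,17) (8,11) (15,11) (15,146/9) (53/4,17)]
5. Canonical ring: [(8,11) (15,11) (15,146/9) (53/4,17) (8,17)]

Clipped polygon: [(8,11) (15,11) (15,146/9) (53/4,17) (8,17)]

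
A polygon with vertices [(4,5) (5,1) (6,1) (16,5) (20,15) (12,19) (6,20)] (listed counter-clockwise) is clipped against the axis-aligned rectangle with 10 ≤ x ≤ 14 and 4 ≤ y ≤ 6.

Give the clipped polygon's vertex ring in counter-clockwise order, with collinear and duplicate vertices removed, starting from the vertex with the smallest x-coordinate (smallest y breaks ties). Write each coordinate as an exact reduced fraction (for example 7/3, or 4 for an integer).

1. After x ≥ 10: [(10,13/5) (16,5) (20,15) (12,19) (10,58/3)]
2. After x ≤ 14: [(10,13/5) (14,21/5) (14,18) (12,19) (10,58/3)]
3. After y ≥ 4: [(10,4) (27/2,4) (14,21/5) (14,18) (12,19) (10,58/3)]
4. After y ≤ 6: [(10,6) (10,4) (27/2,4) (14,21/5) (14,6)]
5. Canonical ring: [(10,4) (27/2,4) (14,21/5) (14,6) (10,6)]

Clipped polygon: [(10,4) (27/2,4) (14,21/5) (14,6) (10,6)]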